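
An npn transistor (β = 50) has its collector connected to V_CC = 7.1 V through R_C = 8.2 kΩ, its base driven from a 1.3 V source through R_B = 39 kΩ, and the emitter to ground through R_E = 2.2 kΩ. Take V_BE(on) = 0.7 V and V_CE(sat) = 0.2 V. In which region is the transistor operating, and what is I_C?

Assume active. Base-emitter loop: I_B = (V_BB − V_BE)/(R_B + (β+1)R_E) = (1.3 − 0.7)/(39 + 51×2.2) = 0.00397 mA.
I_C = β·I_B = 50×0.00397 = 0.198 mA.
V_CE = V_CC − I_C·R_C − I_E·R_E = 7.1 − 0.198×8.2 − 0.202×2.2 = 5.03 V > V_CE(sat), so the active-region assumption holds.

active; I_C ≈ 0.2 mA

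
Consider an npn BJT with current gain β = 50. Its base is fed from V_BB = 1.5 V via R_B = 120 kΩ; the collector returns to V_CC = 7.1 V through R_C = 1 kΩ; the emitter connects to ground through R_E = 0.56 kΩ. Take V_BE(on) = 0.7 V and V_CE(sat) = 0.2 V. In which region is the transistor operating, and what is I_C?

Assume active. Base-emitter loop: I_B = (V_BB − V_BE)/(R_B + (β+1)R_E) = (1.5 − 0.7)/(120 + 51×0.56) = 0.00539 mA.
I_C = β·I_B = 50×0.00539 = 0.269 mA.
V_CE = V_CC − I_C·R_C − I_E·R_E = 7.1 − 0.269×1 − 0.275×0.56 = 6.68 V > V_CE(sat), so the active-region assumption holds.

active; I_C ≈ 0.27 mA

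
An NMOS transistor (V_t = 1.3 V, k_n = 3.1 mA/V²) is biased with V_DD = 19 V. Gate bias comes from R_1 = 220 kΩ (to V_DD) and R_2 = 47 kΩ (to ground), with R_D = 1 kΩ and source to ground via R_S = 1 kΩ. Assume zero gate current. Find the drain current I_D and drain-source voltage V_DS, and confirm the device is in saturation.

I_D ≈ 1.2 mA, V_DS ≈ 17 V

V_G = V_DD·R_2/(R_1+R_2) = 19×47/267 = 3.34 V.
Assume saturation: I_D = (k_n/2)(V_GS − V_t)² with V_GS = V_G − I_D·R_S = 3.34 − 1·I_D.
Substituting gives 1.55·I_D² − 7.34·I_D + 6.48 = 0, with roots I_D = 1.17 or 3.56 mA.
The root I_D = 3.56 mA gives V_GS = -0.216 V ≤ V_t, so take I_D = 1.17 mA.
Then V_GS = 2.17 V and V_DS = V_DD − I_D(R_D+R_S) = 19 − 1.17×2 = 16.7 V.
Saturation requires V_DS ≥ V_GS − V_t = 0.87 V; 16.7 ≥ 0.87 ✓.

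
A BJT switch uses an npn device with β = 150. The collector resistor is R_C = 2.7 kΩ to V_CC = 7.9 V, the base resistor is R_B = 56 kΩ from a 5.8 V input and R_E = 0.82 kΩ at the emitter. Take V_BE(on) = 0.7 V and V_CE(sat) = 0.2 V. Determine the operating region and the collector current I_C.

Assume active: I_B = (5.8 − 0.7)/(56 + 151×0.82) = 0.0284 mA, I_C = β·I_B = 4.25 mA.
Then V_CE = 7.9 − 4.25×2.7 − 4.28×0.82 = -7.1 V < 0.2 V — the active assumption fails.
Re-solve with V_CE = 0.2 V. KCL at the emitter: V_E/R_E = (V_BB−0.7−V_E)/R_B + (V_CC−0.2−V_E)/R_C, giving V_E = 1.83 V.
I_C = (V_CC − 0.2 − V_E)/R_C = (7.7 − 1.83)/2.7 = 2.17 mA.
Check: I_B = (5.1 − 1.83)/56 = 0.0584 mA, and β·I_B = 8.76 mA > I_C, confirming saturation.

saturation; I_C ≈ 2.2 mA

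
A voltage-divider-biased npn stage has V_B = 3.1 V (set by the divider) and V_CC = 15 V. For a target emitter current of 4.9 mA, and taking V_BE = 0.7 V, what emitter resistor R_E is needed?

R_E ≈ 0.49 kΩ

V_E = V_B − V_BE = 3.1 − 0.7 = 2.4 V.
R_E = V_E / I_E = 2.4 / 4.9 = 0.49 kΩ.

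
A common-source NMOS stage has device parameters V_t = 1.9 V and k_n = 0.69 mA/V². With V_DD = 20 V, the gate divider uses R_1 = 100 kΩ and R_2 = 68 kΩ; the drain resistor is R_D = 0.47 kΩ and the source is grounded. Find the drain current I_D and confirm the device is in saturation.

V_G = V_DD·R_2/(R_1+R_2) = 20×68/168 = 8.1 V. With the source grounded, V_GS = V_G = 8.1 V.
Assume saturation: I_D = (k_n/2)(V_GS − V_t)² = (0.69/2)×(8.1 − 1.9)² = 0.345×6.2² = 13.2 mA.
V_DS = V_DD − I_D·R_D = 20 − 13.2×0.47 = 13.8 V.
Saturation requires V_DS ≥ V_GS − V_t = 6.2 V; 13.8 ≥ 6.2 ✓.

I_D ≈ 13 mA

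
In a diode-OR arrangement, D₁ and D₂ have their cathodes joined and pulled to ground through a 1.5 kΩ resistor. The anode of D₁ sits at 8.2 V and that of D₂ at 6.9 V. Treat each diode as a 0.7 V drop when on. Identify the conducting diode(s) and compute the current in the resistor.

Assume both conduct. Then node N would need to be at both 8.2−0.7 = 7.5 V and 6.9−0.7 = 6.2 V, which is impossible.
Assume only D₁ conducts: V_N = 8.2 − 0.7 = 7.5 V, so I_R = 7.5/1.5 = 5 mA.
Check D₂: its anode-to-cathode voltage is 6.9 − 7.5 = -0.6 V < 0.7 V, so it is off. The assumption is consistent.

Only D₁ conducts; I_R ≈ 5 mA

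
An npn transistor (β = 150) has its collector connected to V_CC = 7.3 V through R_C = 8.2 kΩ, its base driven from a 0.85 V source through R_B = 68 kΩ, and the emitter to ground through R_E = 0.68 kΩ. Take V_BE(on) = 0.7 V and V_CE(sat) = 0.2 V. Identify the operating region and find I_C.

active; I_C ≈ 0.13 mA

Assume active. Base-emitter loop: I_B = (V_BB − V_BE)/(R_B + (β+1)R_E) = (0.85 − 0.7)/(68 + 151×0.68) = 0.000879 mA.
I_C = β·I_B = 150×0.000879 = 0.132 mA.
V_CE = V_CC − I_C·R_C − I_E·R_E = 7.3 − 0.132×8.2 − 0.133×0.68 = 6.13 V > V_CE(sat), so the active-region assumption holds.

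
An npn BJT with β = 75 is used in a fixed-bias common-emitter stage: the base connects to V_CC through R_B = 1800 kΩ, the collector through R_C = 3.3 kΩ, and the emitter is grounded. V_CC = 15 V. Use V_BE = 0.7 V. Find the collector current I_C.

I_C ≈ 0.6 mA

Base loop: V_CC = I_B·R_B + V_BE, so I_B = (15 − 0.7)/1800 kΩ = 0.00794 mA.
In the active region I_C = β·I_B = 75 × 0.00794 = 0.596 mA.
Collector loop: V_CE = V_CC − I_C·R_C = 15 − 0.596×3.3 = 13 V.
Since V_CE = 13 V > V_CE(sat) ≈ 0.2 V, the transistor is in the active region as assumed.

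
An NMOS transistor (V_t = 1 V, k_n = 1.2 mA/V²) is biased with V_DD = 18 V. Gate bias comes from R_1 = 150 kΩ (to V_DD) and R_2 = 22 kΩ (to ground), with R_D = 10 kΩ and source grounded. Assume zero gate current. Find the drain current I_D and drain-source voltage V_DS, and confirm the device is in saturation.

V_G = V_DD·R_2/(R_1+R_2) = 18×22/172 = 2.3 V. With the source grounded, V_GS = V_G = 2.3 V.
Assume saturation: I_D = (k_n/2)(V_GS − V_t)² = (1.2/2)×(2.3 − 1)² = 0.6×1.3² = 1.02 mA.
V_DS = V_DD − I_D·R_D = 18 − 1.02×10 = 7.82 V.
Saturation requires V_DS ≥ V_GS − V_t = 1.3 V; 7.82 ≥ 1.3 ✓.

I_D ≈ 1 mA, V_DS ≈ 7.8 V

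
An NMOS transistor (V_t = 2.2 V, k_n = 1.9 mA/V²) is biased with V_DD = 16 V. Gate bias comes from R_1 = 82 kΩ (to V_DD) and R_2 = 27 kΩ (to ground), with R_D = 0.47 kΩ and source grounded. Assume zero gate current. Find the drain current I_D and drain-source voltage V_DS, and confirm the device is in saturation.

I_D ≈ 3 mA, V_DS ≈ 15 V

V_G = V_DD·R_2/(R_1+R_2) = 16×27/109 = 3.96 V. With the source grounded, V_GS = V_G = 3.96 V.
Assume saturation: I_D = (k_n/2)(V_GS − V_t)² = (1.9/2)×(3.96 − 2.2)² = 0.95×1.76² = 2.95 mA.
V_DS = V_DD − I_D·R_D = 16 − 2.95×0.47 = 14.6 V.
Saturation requires V_DS ≥ V_GS − V_t = 1.76 V; 14.6 ≥ 1.76 ✓.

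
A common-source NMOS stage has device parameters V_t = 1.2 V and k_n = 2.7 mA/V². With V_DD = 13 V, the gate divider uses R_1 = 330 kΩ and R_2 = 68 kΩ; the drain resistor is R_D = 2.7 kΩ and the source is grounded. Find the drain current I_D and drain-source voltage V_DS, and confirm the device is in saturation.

I_D ≈ 1.4 mA, V_DS ≈ 9.2 V

V_G = V_DD·R_2/(R_1+R_2) = 13×68/398 = 2.22 V. With the source grounded, V_GS = V_G = 2.22 V.
Assume saturation: I_D = (k_n/2)(V_GS − V_t)² = (2.7/2)×(2.22 − 1.2)² = 1.35×1.02² = 1.41 mA.
V_DS = V_DD − I_D·R_D = 13 − 1.41×2.7 = 9.2 V.
Saturation requires V_DS ≥ V_GS − V_t = 1.02 V; 9.2 ≥ 1.02 ✓.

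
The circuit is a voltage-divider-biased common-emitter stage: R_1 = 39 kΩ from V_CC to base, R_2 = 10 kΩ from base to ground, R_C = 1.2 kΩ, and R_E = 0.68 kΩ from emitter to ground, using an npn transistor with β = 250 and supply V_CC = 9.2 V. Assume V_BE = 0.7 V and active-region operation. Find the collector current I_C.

I_C ≈ 1.6 mA

Thevenize the base divider: V_Th = V_CC·R_2/(R_1+R_2) = 9.2×10/49 = 1.88 V, R_Th = R_1‖R_2 = 7.96 kΩ.
Base-emitter loop: V_Th = I_B·R_Th + V_BE + (β+1)I_B·R_E, so I_B = (1.88 − 0.7) / (7.96 + 251×0.68) = 0.00659 mA.
I_C = β·I_B = 250×0.00659 = 1.65 mA, and I_E = (β+1)I_B = 1.65 mA.
V_CE = V_CC − I_C·R_C − I_E·R_E = 9.2 − 1.65×1.2 − 1.65×0.68 = 6.1 V.
V_CE = 6.1 V > 0.2 V confirms active-region operation.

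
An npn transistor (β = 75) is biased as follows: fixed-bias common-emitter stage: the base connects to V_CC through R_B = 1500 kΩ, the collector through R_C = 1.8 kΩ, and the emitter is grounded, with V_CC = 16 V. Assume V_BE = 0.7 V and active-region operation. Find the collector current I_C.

I_C ≈ 0.77 mA

Base loop: V_CC = I_B·R_B + V_BE, so I_B = (16 − 0.7)/1500 kΩ = 0.0102 mA.
In the active region I_C = β·I_B = 75 × 0.0102 = 0.765 mA.
Collector loop: V_CE = V_CC − I_C·R_C = 16 − 0.765×1.8 = 14.6 V.
Since V_CE = 14.6 V > V_CE(sat) ≈ 0.2 V, the transistor is in the active region as assumed.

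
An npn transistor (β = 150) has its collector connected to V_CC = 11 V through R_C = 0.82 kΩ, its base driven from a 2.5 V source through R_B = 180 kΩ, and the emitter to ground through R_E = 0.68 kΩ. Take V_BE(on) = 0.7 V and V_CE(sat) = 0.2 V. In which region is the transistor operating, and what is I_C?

Assume active. Base-emitter loop: I_B = (V_BB − V_BE)/(R_B + (β+1)R_E) = (2.5 − 0.7)/(180 + 151×0.68) = 0.00637 mA.
I_C = β·I_B = 150×0.00637 = 0.955 mA.
V_CE = V_CC − I_C·R_C − I_E·R_E = 11 − 0.955×0.82 − 0.962×0.68 = 9.56 V > V_CE(sat), so the active-region assumption holds.

active; I_C ≈ 0.96 mA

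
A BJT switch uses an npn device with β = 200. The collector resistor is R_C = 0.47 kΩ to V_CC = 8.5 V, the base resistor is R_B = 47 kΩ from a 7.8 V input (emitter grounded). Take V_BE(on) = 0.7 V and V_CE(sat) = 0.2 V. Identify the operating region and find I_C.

Assume active: I_B = (7.8 − 0.7)/47 = 0.151 mA, giving I_C = β·I_B = 30.2 mA.
But then V_CE = 8.5 − 30.2×0.47 = -5.7 V < V_CE(sat) = 0.2 V — impossible in the active region.
So the transistor is saturated. With V_CE = 0.2 V, I_C = (V_CC − 0.2)/R_C = 8.3/0.47 = 17.7 mA.
Check: β·I_B = 30.2 mA > I_C = 17.7 mA, confirming saturation.

saturation; I_C ≈ 18 mA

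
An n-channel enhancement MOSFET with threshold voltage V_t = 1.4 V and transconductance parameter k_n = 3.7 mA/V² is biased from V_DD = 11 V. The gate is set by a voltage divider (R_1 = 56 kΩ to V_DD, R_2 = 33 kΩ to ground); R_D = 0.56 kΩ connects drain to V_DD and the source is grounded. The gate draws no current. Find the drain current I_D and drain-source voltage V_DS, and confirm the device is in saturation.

I_D ≈ 13 mA, V_DS ≈ 3.6 V

V_G = V_DD·R_2/(R_1+R_2) = 11×33/89 = 4.08 V. With the source grounded, V_GS = V_G = 4.08 V.
Assume saturation: I_D = (k_n/2)(V_GS − V_t)² = (3.7/2)×(4.08 − 1.4)² = 1.85×2.68² = 13.3 mA.
V_DS = V_DD − I_D·R_D = 11 − 13.3×0.56 = 3.57 V.
Saturation requires V_DS ≥ V_GS − V_t = 2.68 V; 3.57 ≥ 2.68 ✓.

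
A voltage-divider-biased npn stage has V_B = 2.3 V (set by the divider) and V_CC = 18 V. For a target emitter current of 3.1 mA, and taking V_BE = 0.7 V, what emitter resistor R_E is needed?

V_E = V_B − V_BE = 2.3 − 0.7 = 1.6 V.
R_E = V_E / I_E = 1.6 / 3.1 = 0.516 kΩ.

R_E ≈ 0.52 kΩ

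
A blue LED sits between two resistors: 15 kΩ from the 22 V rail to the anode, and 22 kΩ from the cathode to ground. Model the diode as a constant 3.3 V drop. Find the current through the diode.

The two resistors are in series with the diode, so KVL gives 22 = I·15 + 3.3 + I·22.
I = (22 − 3.3) / (15 + 22) kΩ = 18.7 / 37 = 0.505 mA.

I ≈ 0.51 mA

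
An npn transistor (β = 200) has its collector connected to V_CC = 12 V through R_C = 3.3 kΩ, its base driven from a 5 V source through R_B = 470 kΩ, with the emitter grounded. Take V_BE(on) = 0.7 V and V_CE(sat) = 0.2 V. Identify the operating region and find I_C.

active; I_C ≈ 1.8 mA

Assume active. Base-emitter loop: I_B = (V_BB − V_BE)/R_B = (5 − 0.7)/470 = 0.00915 mA.
I_C = β·I_B = 200×0.00915 = 1.83 mA.
V_CE = V_CC − I_C·R_C = 12 − 1.83×3.3 = 5.96 V > V_CE(sat), so the active-region assumption holds.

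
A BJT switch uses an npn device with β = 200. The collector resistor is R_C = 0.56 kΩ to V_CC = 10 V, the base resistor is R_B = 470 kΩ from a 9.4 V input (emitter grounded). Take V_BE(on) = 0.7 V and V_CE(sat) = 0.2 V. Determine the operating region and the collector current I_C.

active; I_C ≈ 3.7 mA

Assume active. Base-emitter loop: I_B = (V_BB − V_BE)/R_B = (9.4 − 0.7)/470 = 0.0185 mA.
I_C = β·I_B = 200×0.0185 = 3.7 mA.
V_CE = V_CC − I_C·R_C = 10 − 3.7×0.56 = 7.93 V > V_CE(sat), so the active-region assumption holds.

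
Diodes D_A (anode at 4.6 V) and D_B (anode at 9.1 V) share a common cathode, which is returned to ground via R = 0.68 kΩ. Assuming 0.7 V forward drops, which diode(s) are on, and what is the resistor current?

Only D_B conducts; I_R ≈ 12 mA

Assume both conduct. Then node N would need to be at both 4.6−0.7 = 3.9 V and 9.1−0.7 = 8.4 V, which is impossible.
Assume only D_B conducts: V_N = 9.1 − 0.7 = 8.4 V, so I_R = 8.4/0.68 = 12.4 mA.
Check D_A: its anode-to-cathode voltage is 4.6 − 8.4 = -3.8 V < 0.7 V, so it is off. The assumption is consistent.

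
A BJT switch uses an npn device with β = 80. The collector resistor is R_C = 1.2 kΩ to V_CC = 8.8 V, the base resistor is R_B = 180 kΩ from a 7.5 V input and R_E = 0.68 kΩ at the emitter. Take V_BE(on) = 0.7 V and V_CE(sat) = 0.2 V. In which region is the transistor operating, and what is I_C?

active; I_C ≈ 2.3 mA

Assume active. Base-emitter loop: I_B = (V_BB − V_BE)/(R_B + (β+1)R_E) = (7.5 − 0.7)/(180 + 81×0.68) = 0.0289 mA.
I_C = β·I_B = 80×0.0289 = 2.31 mA.
V_CE = V_CC − I_C·R_C − I_E·R_E = 8.8 − 2.31×1.2 − 2.34×0.68 = 4.43 V > V_CE(sat), so the active-region assumption holds.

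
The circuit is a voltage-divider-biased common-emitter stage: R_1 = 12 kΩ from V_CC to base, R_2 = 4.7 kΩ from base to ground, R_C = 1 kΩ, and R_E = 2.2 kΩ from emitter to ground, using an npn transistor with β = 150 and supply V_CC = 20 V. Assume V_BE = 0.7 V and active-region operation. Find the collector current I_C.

I_C ≈ 2.2 mA

Thevenize the base divider: V_Th = V_CC·R_2/(R_1+R_2) = 20×4.7/16.7 = 5.63 V, R_Th = R_1‖R_2 = 3.38 kΩ.
Base-emitter loop: V_Th = I_B·R_Th + V_BE + (β+1)I_B·R_E, so I_B = (5.63 − 0.7) / (3.38 + 151×2.2) = 0.0147 mA.
I_C = β·I_B = 150×0.0147 = 2.2 mA, and I_E = (β+1)I_B = 2.22 mA.
V_CE = V_CC − I_C·R_C − I_E·R_E = 20 − 2.2×1 − 2.22×2.2 = 12.9 V.
V_CE = 12.9 V > 0.2 V confirms active-region operation.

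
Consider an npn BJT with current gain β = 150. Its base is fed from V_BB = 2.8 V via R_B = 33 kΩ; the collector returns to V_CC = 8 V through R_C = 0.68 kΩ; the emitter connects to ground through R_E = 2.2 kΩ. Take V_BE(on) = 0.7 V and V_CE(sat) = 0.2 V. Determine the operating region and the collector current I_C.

active; I_C ≈ 0.86 mA

Assume active. Base-emitter loop: I_B = (V_BB − V_BE)/(R_B + (β+1)R_E) = (2.8 − 0.7)/(33 + 151×2.2) = 0.00575 mA.
I_C = β·I_B = 150×0.00575 = 0.863 mA.
V_CE = V_CC − I_C·R_C − I_E·R_E = 8 − 0.863×0.68 − 0.868×2.2 = 5.5 V > V_CE(sat), so the active-region assumption holds.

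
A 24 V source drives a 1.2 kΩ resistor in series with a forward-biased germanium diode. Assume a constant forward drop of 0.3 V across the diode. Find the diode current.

I ≈ 20 mA

KVL around the loop: 24 = V_D + I·R = 0.3 + I × 1.2 kΩ.
So I = (24 − 0.3) / 1.2 kΩ = 23.7 / 1.2 = 19.8 mA.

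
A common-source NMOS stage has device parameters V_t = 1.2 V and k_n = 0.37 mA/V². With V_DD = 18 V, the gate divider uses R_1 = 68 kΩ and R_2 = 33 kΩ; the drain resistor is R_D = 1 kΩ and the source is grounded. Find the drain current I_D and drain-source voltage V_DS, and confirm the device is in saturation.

I_D ≈ 4.1 mA, V_DS ≈ 14 V

V_G = V_DD·R_2/(R_1+R_2) = 18×33/101 = 5.88 V. With the source grounded, V_GS = V_G = 5.88 V.
Assume saturation: I_D = (k_n/2)(V_GS − V_t)² = (0.37/2)×(5.88 − 1.2)² = 0.185×4.68² = 4.05 mA.
V_DS = V_DD − I_D·R_D = 18 − 4.05×1 = 13.9 V.
Saturation requires V_DS ≥ V_GS − V_t = 4.68 V; 13.9 ≥ 4.68 ✓.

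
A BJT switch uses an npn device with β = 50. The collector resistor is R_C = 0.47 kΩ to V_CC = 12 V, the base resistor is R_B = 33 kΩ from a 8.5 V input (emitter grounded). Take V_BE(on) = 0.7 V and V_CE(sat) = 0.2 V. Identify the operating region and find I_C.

active; I_C ≈ 12 mA

Assume active. Base-emitter loop: I_B = (V_BB − V_BE)/R_B = (8.5 − 0.7)/33 = 0.236 mA.
I_C = β·I_B = 50×0.236 = 11.8 mA.
V_CE = V_CC − I_C·R_C = 12 − 11.8×0.47 = 6.45 V > V_CE(sat), so the active-region assumption holds.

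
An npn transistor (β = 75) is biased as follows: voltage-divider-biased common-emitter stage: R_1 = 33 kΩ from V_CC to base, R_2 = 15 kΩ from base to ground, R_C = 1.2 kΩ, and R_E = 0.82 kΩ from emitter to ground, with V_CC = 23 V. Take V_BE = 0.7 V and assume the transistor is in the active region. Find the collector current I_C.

Thevenize the base divider: V_Th = V_CC·R_2/(R_1+R_2) = 23×15/48 = 7.19 V, R_Th = R_1‖R_2 = 10.3 kΩ.
Base-emitter loop: V_Th = I_B·R_Th + V_BE + (β+1)I_B·R_E, so I_B = (7.19 − 0.7) / (10.3 + 76×0.82) = 0.0893 mA.
I_C = β·I_B = 75×0.0893 = 6.7 mA, and I_E = (β+1)I_B = 6.79 mA.
V_CE = V_CC − I_C·R_C − I_E·R_E = 23 − 6.7×1.2 − 6.79×0.82 = 9.39 V.
V_CE = 9.39 V > 0.2 V confirms active-region operation.

I_C ≈ 6.7 mA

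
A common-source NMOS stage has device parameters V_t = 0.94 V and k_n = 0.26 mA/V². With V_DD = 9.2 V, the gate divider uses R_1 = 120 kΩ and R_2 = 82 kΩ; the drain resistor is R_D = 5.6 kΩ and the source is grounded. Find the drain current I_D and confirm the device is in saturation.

I_D ≈ 1 mA

V_G = V_DD·R_2/(R_1+R_2) = 9.2×82/202 = 3.73 V. With the source grounded, V_GS = V_G = 3.73 V.
Assume saturation: I_D = (k_n/2)(V_GS − V_t)² = (0.26/2)×(3.73 − 0.94)² = 0.13×2.79² = 1.02 mA.
V_DS = V_DD − I_D·R_D = 9.2 − 1.02×5.6 = 3.51 V.
Saturation requires V_DS ≥ V_GS − V_t = 2.79 V; 3.51 ≥ 2.79 ✓.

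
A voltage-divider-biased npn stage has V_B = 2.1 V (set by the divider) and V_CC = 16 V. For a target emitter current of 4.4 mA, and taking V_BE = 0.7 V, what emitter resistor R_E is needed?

V_E = V_B − V_BE = 2.1 − 0.7 = 1.4 V.
R_E = V_E / I_E = 1.4 / 4.4 = 0.318 kΩ.

R_E ≈ 0.32 kΩ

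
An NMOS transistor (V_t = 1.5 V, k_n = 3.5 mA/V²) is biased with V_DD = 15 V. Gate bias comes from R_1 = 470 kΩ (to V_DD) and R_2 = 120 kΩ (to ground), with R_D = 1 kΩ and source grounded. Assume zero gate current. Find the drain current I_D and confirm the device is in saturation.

I_D ≈ 4.2 mA

V_G = V_DD·R_2/(R_1+R_2) = 15×120/590 = 3.05 V. With the source grounded, V_GS = V_G = 3.05 V.
Assume saturation: I_D = (k_n/2)(V_GS − V_t)² = (3.5/2)×(3.05 − 1.5)² = 1.75×1.55² = 4.21 mA.
V_DS = V_DD − I_D·R_D = 15 − 4.21×1 = 10.8 V.
Saturation requires V_DS ≥ V_GS − V_t = 1.55 V; 10.8 ≥ 1.55 ✓.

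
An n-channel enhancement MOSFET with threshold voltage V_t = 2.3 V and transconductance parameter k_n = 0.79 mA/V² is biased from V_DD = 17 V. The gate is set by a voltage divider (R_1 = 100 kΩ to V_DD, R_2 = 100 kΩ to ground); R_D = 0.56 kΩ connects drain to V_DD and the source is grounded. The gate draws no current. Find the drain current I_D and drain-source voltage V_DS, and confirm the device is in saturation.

I_D ≈ 15 mA, V_DS ≈ 8.5 V

V_G = V_DD·R_2/(R_1+R_2) = 17×100/200 = 8.5 V. With the source grounded, V_GS = V_G = 8.5 V.
Assume saturation: I_D = (k_n/2)(V_GS − V_t)² = (0.79/2)×(8.5 − 2.3)² = 0.395×6.2² = 15.2 mA.
V_DS = V_DD − I_D·R_D = 17 − 15.2×0.56 = 8.5 V.
Saturation requires V_DS ≥ V_GS − V_t = 6.2 V; 8.5 ≥ 6.2 ✓.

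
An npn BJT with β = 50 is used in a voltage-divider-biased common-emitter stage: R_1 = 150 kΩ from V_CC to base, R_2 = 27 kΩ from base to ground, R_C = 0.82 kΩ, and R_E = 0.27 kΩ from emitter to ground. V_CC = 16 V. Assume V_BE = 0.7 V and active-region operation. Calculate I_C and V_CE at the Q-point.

Thevenize the base divider: V_Th = V_CC·R_2/(R_1+R_2) = 16×27/177 = 2.44 V, R_Th = R_1‖R_2 = 22.9 kΩ.
Base-emitter loop: V_Th = I_B·R_Th + V_BE + (β+1)I_B·R_E, so I_B = (2.44 − 0.7) / (22.9 + 51×0.27) = 0.0475 mA.
I_C = β·I_B = 50×0.0475 = 2.37 mA, and I_E = (β+1)I_B = 2.42 mA.
V_CE = V_CC − I_C·R_C − I_E·R_E = 16 − 2.37×0.82 − 2.42×0.27 = 13.4 V.
V_CE = 13.4 V > 0.2 V confirms active-region operation.

I_C ≈ 2.4 mA, V_CE ≈ 13 V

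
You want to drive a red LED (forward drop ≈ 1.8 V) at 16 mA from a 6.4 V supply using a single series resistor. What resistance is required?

The resistor drops V_S − V_D = 6.4 − 1.8 = 4.6 V at 16 mA.
R = 4.6 V / 16 mA = 0.288 kΩ.

R ≈ 0.29 kΩ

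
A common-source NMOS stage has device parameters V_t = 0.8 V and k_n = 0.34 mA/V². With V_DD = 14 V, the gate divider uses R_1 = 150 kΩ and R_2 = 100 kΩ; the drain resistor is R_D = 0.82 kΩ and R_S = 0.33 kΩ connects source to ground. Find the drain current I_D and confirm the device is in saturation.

V_G = V_DD·R_2/(R_1+R_2) = 14×100/250 = 5.6 V.
Assume saturation: I_D = (k_n/2)(V_GS − V_t)² with V_GS = V_G − I_D·R_S = 5.6 − 0.33·I_D.
Substituting gives 0.0185·I_D² − 1.54·I_D + 3.92 = 0, with roots I_D = 2.63 or 80.5 mA.
The root I_D = 80.5 mA gives V_GS = -21 V ≤ V_t, so take I_D = 2.63 mA.
Then V_GS = 4.73 V and V_DS = V_DD − I_D(R_D+R_S) = 14 − 2.63×1.15 = 11 V.
Saturation requires V_DS ≥ V_GS − V_t = 3.93 V; 11 ≥ 3.93 ✓.

I_D ≈ 2.6 mA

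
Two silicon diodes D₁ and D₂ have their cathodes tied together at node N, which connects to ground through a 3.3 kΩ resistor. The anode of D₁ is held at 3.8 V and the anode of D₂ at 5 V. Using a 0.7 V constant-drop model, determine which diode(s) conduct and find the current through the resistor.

Only D₂ conducts; I_R ≈ 1.3 mA

Assume both conduct. Then node N would need to be at both 3.8−0.7 = 3.1 V and 5−0.7 = 4.3 V, which is impossible.
Assume only D₂ conducts: V_N = 5 − 0.7 = 4.3 V, so I_R = 4.3/3.3 = 1.3 mA.
Check D₁: its anode-to-cathode voltage is 3.8 − 4.3 = -0.5 V < 0.7 V, so it is off. The assumption is consistent.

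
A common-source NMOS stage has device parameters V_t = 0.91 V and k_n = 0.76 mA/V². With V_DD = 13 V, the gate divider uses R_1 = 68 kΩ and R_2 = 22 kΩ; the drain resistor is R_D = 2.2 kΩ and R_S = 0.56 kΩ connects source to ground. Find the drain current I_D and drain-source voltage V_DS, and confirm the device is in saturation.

I_D ≈ 1.1 mA, V_DS ≈ 10 V

V_G = V_DD·R_2/(R_1+R_2) = 13×22/90 = 3.18 V.
Assume saturation: I_D = (k_n/2)(V_GS − V_t)² with V_GS = V_G − I_D·R_S = 3.18 − 0.56·I_D.
Substituting gives 0.119·I_D² − 1.97·I_D + 1.95 = 0, with roots I_D = 1.06 or 15.4 mA.
The root I_D = 15.4 mA gives V_GS = -5.46 V ≤ V_t, so take I_D = 1.06 mA.
Then V_GS = 2.58 V and V_DS = V_DD − I_D(R_D+R_S) = 13 − 1.06×2.76 = 10.1 V.
Saturation requires V_DS ≥ V_GS − V_t = 1.67 V; 10.1 ≥ 1.67 ✓.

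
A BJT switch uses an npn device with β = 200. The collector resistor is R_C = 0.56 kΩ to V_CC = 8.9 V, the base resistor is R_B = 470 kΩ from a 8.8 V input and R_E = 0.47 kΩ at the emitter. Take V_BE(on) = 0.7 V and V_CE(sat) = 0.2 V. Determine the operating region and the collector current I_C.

active; I_C ≈ 2.9 mA

Assume active. Base-emitter loop: I_B = (V_BB − V_BE)/(R_B + (β+1)R_E) = (8.8 − 0.7)/(470 + 201×0.47) = 0.0143 mA.
I_C = β·I_B = 200×0.0143 = 2.87 mA.
V_CE = V_CC − I_C·R_C − I_E·R_E = 8.9 − 2.87×0.56 − 2.88×0.47 = 5.94 V > V_CE(sat), so the active-region assumption holds.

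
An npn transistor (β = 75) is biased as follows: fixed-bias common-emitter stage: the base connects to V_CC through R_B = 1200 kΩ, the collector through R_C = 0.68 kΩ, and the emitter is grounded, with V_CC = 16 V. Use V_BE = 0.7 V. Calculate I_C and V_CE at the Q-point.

I_C ≈ 0.96 mA, V_CE ≈ 15 V

Base loop: V_CC = I_B·R_B + V_BE, so I_B = (16 − 0.7)/1200 kΩ = 0.0128 mA.
In the active region I_C = β·I_B = 75 × 0.0128 = 0.956 mA.
Collector loop: V_CE = V_CC − I_C·R_C = 16 − 0.956×0.68 = 15.3 V.
Since V_CE = 15.3 V > V_CE(sat) ≈ 0.2 V, the transistor is in the active region as assumed.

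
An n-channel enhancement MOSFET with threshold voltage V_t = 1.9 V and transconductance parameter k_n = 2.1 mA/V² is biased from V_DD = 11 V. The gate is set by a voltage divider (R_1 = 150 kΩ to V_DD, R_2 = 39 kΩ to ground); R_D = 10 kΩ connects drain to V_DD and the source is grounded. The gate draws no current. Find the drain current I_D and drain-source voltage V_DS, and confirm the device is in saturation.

I_D ≈ 0.14 mA, V_DS ≈ 9.6 V

V_G = V_DD·R_2/(R_1+R_2) = 11×39/189 = 2.27 V. With the source grounded, V_GS = V_G = 2.27 V.
Assume saturation: I_D = (k_n/2)(V_GS − V_t)² = (2.1/2)×(2.27 − 1.9)² = 1.05×0.37² = 0.144 mA.
V_DS = V_DD − I_D·R_D = 11 − 0.144×10 = 9.56 V.
Saturation requires V_DS ≥ V_GS − V_t = 0.37 V; 9.56 ≥ 0.37 ✓.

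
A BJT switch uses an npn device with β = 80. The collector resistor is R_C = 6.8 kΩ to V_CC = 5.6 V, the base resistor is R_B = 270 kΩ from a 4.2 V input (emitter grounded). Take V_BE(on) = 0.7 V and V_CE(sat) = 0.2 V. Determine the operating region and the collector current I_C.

Assume active: I_B = (4.2 − 0.7)/270 = 0.013 mA, giving I_C = β·I_B = 1.04 mA.
But then V_CE = 5.6 − 1.04×6.8 = -1.45 V < V_CE(sat) = 0.2 V — impossible in the active region.
So the transistor is saturated. With V_CE = 0.2 V, I_C = (V_CC − 0.2)/R_C = 5.4/6.8 = 0.794 mA.
Check: β·I_B = 1.04 mA > I_C = 0.794 mA, confirming saturation.

saturation; I_C ≈ 0.79 mA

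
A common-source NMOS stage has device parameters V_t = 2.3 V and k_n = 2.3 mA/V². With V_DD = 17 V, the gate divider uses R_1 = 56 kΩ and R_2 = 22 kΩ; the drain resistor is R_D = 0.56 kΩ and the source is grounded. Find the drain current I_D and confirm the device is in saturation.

I_D ≈ 7.2 mA

V_G = V_DD·R_2/(R_1+R_2) = 17×22/78 = 4.79 V. With the source grounded, V_GS = V_G = 4.79 V.
Assume saturation: I_D = (k_n/2)(V_GS − V_t)² = (2.3/2)×(4.79 − 2.3)² = 1.15×2.49² = 7.16 mA.
V_DS = V_DD − I_D·R_D = 17 − 7.16×0.56 = 13 V.
Saturation requires V_DS ≥ V_GS − V_t = 2.49 V; 13 ≥ 2.49 ✓.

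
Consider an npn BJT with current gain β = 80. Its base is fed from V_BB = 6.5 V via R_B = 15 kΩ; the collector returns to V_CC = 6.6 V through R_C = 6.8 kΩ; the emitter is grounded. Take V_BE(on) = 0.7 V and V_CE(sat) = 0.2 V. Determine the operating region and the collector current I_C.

saturation; I_C ≈ 0.94 mA

Assume active: I_B = (6.5 − 0.7)/15 = 0.387 mA, giving I_C = β·I_B = 30.9 mA.
But then V_CE = 6.6 − 30.9×6.8 = -204 V < V_CE(sat) = 0.2 V — impossible in the active region.
So the transistor is saturated. With V_CE = 0.2 V, I_C = (V_CC − 0.2)/R_C = 6.4/6.8 = 0.941 mA.
Check: β·I_B = 30.9 mA > I_C = 0.941 mA, confirming saturation.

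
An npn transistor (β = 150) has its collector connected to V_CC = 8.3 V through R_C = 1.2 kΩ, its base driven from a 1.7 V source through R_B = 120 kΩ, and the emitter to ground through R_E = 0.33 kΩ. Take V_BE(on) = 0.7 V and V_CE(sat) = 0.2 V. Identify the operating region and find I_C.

Assume active. Base-emitter loop: I_B = (V_BB − V_BE)/(R_B + (β+1)R_E) = (1.7 − 0.7)/(120 + 151×0.33) = 0.00589 mA.
I_C = β·I_B = 150×0.00589 = 0.883 mA.
V_CE = V_CC − I_C·R_C − I_E·R_E = 8.3 − 0.883×1.2 − 0.889×0.33 = 6.95 V > V_CE(sat), so the active-region assumption holds.

active; I_C ≈ 0.88 mA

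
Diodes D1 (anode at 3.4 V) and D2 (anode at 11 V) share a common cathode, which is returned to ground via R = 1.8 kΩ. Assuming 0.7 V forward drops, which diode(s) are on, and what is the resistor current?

Only D2 conducts; I_R ≈ 5.7 mA

Assume both conduct. Then node N would need to be at both 3.4−0.7 = 2.7 V and 11−0.7 = 10.3 V, which is impossible.
Assume only D2 conducts: V_N = 11 − 0.7 = 10.3 V, so I_R = 10.3/1.8 = 5.72 mA.
Check D1: its anode-to-cathode voltage is 3.4 − 10.3 = -6.9 V < 0.7 V, so it is off. The assumption is consistent.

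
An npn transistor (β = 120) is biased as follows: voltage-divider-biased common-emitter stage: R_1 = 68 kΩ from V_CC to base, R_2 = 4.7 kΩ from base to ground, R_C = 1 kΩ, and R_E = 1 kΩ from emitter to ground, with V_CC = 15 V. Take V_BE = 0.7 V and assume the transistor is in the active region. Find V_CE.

V_CE ≈ 14 V

Thevenize the base divider: V_Th = V_CC·R_2/(R_1+R_2) = 15×4.7/72.7 = 0.97 V, R_Th = R_1‖R_2 = 4.4 kΩ.
Base-emitter loop: V_Th = I_B·R_Th + V_BE + (β+1)I_B·R_E, so I_B = (0.97 − 0.7) / (4.4 + 121×1) = 0.00215 mA.
I_C = β·I_B = 120×0.00215 = 0.258 mA, and I_E = (β+1)I_B = 0.26 mA.
V_CE = V_CC − I_C·R_C − I_E·R_E = 15 − 0.258×1 − 0.26×1 = 14.5 V.
V_CE = 14.5 V > 0.2 V confirms active-region operation.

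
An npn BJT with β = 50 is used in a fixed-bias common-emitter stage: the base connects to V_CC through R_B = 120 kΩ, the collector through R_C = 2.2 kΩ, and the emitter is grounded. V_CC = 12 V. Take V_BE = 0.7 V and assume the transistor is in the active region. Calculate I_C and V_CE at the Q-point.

Base loop: V_CC = I_B·R_B + V_BE, so I_B = (12 − 0.7)/120 kΩ = 0.0942 mA.
In the active region I_C = β·I_B = 50 × 0.0942 = 4.71 mA.
Collector loop: V_CE = V_CC − I_C·R_C = 12 − 4.71×2.2 = 1.64 V.
Since V_CE = 1.64 V > V_CE(sat) ≈ 0.2 V, the transistor is in the active region as assumed.

I_C ≈ 4.7 mA, V_CE ≈ 1.6 V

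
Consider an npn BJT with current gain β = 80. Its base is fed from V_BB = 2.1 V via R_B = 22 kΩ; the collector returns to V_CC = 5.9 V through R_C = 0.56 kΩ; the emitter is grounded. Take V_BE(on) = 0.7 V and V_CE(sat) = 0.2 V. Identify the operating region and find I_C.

active; I_C ≈ 5.1 mA

Assume active. Base-emitter loop: I_B = (V_BB − V_BE)/R_B = (2.1 − 0.7)/22 = 0.0636 mA.
I_C = β·I_B = 80×0.0636 = 5.09 mA.
V_CE = V_CC − I_C·R_C = 5.9 − 5.09×0.56 = 3.05 V > V_CE(sat), so the active-region assumption holds.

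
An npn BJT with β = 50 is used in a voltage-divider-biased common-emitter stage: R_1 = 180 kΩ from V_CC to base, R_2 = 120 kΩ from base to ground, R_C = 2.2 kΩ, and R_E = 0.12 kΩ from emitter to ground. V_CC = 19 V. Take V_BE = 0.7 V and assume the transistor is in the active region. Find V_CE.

Thevenize the base divider: V_Th = V_CC·R_2/(R_1+R_2) = 19×120/300 = 7.6 V, R_Th = R_1‖R_2 = 72 kΩ.
Base-emitter loop: V_Th = I_B·R_Th + V_BE + (β+1)I_B·R_E, so I_B = (7.6 − 0.7) / (72 + 51×0.12) = 0.0883 mA.
I_C = β·I_B = 50×0.0883 = 4.42 mA, and I_E = (β+1)I_B = 4.5 mA.
V_CE = V_CC − I_C·R_C − I_E·R_E = 19 − 4.42×2.2 − 4.5×0.12 = 8.74 V.
V_CE = 8.74 V > 0.2 V confirms active-region operation.

V_CE ≈ 8.7 V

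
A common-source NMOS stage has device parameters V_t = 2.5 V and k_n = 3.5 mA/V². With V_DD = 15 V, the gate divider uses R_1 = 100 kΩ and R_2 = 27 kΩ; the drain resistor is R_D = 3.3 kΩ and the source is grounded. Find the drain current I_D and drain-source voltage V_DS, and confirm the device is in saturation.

I_D ≈ 0.83 mA, V_DS ≈ 12 V

V_G = V_DD·R_2/(R_1+R_2) = 15×27/127 = 3.19 V. With the source grounded, V_GS = V_G = 3.19 V.
Assume saturation: I_D = (k_n/2)(V_GS − V_t)² = (3.5/2)×(3.19 − 2.5)² = 1.75×0.689² = 0.831 mA.
V_DS = V_DD − I_D·R_D = 15 − 0.831×3.3 = 12.3 V.
Saturation requires V_DS ≥ V_GS − V_t = 0.689 V; 12.3 ≥ 0.689 ✓.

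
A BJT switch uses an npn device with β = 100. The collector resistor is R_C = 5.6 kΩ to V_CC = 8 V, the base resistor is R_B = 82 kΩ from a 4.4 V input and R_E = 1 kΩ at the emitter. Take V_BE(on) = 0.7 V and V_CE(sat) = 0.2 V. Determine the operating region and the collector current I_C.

saturation; I_C ≈ 1.2 mA

Assume active: I_B = (4.4 − 0.7)/(82 + 101×1) = 0.0202 mA, I_C = β·I_B = 2.02 mA.
Then V_CE = 8 − 2.02×5.6 − 2.04×1 = -5.36 V < 0.2 V — the active assumption fails.
Re-solve with V_CE = 0.2 V. KCL at the emitter: V_E/R_E = (V_BB−0.7−V_E)/R_B + (V_CC−0.2−V_E)/R_C, giving V_E = 1.21 V.
I_C = (V_CC − 0.2 − V_E)/R_C = (7.8 − 1.21)/5.6 = 1.18 mA.
Check: I_B = (3.7 − 1.21)/82 = 0.0304 mA, and β·I_B = 3.04 mA > I_C, confirming saturation.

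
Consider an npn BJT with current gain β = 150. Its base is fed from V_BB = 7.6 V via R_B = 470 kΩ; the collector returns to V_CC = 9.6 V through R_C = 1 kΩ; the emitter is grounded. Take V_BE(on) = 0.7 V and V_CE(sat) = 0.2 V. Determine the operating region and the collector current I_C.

active; I_C ≈ 2.2 mA

Assume active. Base-emitter loop: I_B = (V_BB − V_BE)/R_B = (7.6 − 0.7)/470 = 0.0147 mA.
I_C = β·I_B = 150×0.0147 = 2.2 mA.
V_CE = V_CC − I_C·R_C = 9.6 − 2.2×1 = 7.4 V > V_CE(sat), so the active-region assumption holds.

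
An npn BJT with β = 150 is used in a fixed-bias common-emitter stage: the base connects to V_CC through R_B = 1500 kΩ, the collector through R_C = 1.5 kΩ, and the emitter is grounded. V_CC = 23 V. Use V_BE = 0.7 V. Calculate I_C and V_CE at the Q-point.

Base loop: V_CC = I_B·R_B + V_BE, so I_B = (23 − 0.7)/1500 kΩ = 0.0149 mA.
In the active region I_C = β·I_B = 150 × 0.0149 = 2.23 mA.
Collector loop: V_CE = V_CC − I_C·R_C = 23 − 2.23×1.5 = 19.7 V.
Since V_CE = 19.7 V > V_CE(sat) ≈ 0.2 V, the transistor is in the active region as assumed.

I_C ≈ 2.2 mA, V_CE ≈ 20 V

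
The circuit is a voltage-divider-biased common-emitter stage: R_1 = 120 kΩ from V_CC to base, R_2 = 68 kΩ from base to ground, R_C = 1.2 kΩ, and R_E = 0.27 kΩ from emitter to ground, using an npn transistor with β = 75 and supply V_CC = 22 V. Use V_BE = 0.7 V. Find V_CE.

V_CE ≈ 9.5 V

Thevenize the base divider: V_Th = V_CC·R_2/(R_1+R_2) = 22×68/188 = 7.96 V, R_Th = R_1‖R_2 = 43.4 kΩ.
Base-emitter loop: V_Th = I_B·R_Th + V_BE + (β+1)I_B·R_E, so I_B = (7.96 − 0.7) / (43.4 + 76×0.27) = 0.114 mA.
I_C = β·I_B = 75×0.114 = 8.51 mA, and I_E = (β+1)I_B = 8.63 mA.
V_CE = V_CC − I_C·R_C − I_E·R_E = 22 − 8.51×1.2 − 8.63×0.27 = 9.45 V.
V_CE = 9.45 V > 0.2 V confirms active-region operation.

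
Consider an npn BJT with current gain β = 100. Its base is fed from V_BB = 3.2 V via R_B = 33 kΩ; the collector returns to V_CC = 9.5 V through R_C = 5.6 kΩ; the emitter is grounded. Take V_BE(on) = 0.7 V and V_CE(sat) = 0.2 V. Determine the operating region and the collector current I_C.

saturation; I_C ≈ 1.7 mA

Assume active: I_B = (3.2 − 0.7)/33 = 0.0758 mA, giving I_C = β·I_B = 7.58 mA.
But then V_CE = 9.5 − 7.58×5.6 = -32.9 V < V_CE(sat) = 0.2 V — impossible in the active region.
So the transistor is saturated. With V_CE = 0.2 V, I_C = (V_CC − 0.2)/R_C = 9.3/5.6 = 1.66 mA.
Check: β·I_B = 7.58 mA > I_C = 1.66 mA, confirming saturation.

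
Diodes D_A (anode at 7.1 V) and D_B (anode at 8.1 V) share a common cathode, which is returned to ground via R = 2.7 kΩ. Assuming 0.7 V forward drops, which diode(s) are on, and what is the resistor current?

Only D_B conducts; I_R ≈ 2.7 mA

Assume both conduct. Then node N would need to be at both 7.1−0.7 = 6.4 V and 8.1−0.7 = 7.4 V, which is impossible.
Assume only D_B conducts: V_N = 8.1 − 0.7 = 7.4 V, so I_R = 7.4/2.7 = 2.74 mA.
Check D_A: its anode-to-cathode voltage is 7.1 − 7.4 = -0.3 V < 0.7 V, so it is off. The assumption is consistent.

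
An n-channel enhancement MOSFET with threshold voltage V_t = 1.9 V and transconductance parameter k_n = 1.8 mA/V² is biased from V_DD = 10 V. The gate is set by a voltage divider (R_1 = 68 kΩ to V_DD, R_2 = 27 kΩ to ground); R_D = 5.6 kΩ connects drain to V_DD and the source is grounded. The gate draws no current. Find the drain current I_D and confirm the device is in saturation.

V_G = V_DD·R_2/(R_1+R_2) = 10×27/95 = 2.84 V. With the source grounded, V_GS = V_G = 2.84 V.
Assume saturation: I_D = (k_n/2)(V_GS − V_t)² = (1.8/2)×(2.84 − 1.9)² = 0.9×0.942² = 0.799 mA.
V_DS = V_DD − I_D·R_D = 10 − 0.799×5.6 = 5.53 V.
Saturation requires V_DS ≥ V_GS − V_t = 0.942 V; 5.53 ≥ 0.942 ✓.

I_D ≈ 0.8 mA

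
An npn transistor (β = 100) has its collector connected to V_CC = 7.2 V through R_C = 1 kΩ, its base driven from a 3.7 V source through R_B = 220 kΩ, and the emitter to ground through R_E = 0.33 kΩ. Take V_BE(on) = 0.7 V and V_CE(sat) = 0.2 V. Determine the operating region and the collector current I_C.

active; I_C ≈ 1.2 mA

Assume active. Base-emitter loop: I_B = (V_BB − V_BE)/(R_B + (β+1)R_E) = (3.7 − 0.7)/(220 + 101×0.33) = 0.0118 mA.
I_C = β·I_B = 100×0.0118 = 1.18 mA.
V_CE = V_CC − I_C·R_C − I_E·R_E = 7.2 − 1.18×1 − 1.2×0.33 = 5.62 V > V_CE(sat), so the active-region assumption holds.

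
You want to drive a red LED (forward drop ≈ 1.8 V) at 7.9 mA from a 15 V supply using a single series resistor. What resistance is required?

The resistor drops V_S − V_D = 15 − 1.8 = 13.2 V at 7.9 mA.
R = 13.2 V / 7.9 mA = 1.67 kΩ.

R ≈ 1.7 kΩ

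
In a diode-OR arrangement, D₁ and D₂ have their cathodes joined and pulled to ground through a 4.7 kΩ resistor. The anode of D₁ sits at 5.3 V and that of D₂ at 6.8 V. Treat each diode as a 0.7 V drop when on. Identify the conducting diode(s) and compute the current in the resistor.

Only D₂ conducts; I_R ≈ 1.3 mA

Assume both conduct. Then node N would need to be at both 5.3−0.7 = 4.6 V and 6.8−0.7 = 6.1 V, which is impossible.
Assume only D₂ conducts: V_N = 6.8 − 0.7 = 6.1 V, so I_R = 6.1/4.7 = 1.3 mA.
Check D₁: its anode-to-cathode voltage is 5.3 − 6.1 = -0.8 V < 0.7 V, so it is off. The assumption is consistent.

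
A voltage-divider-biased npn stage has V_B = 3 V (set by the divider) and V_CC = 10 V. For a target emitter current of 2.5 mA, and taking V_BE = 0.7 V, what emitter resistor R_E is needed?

V_E = V_B − V_BE = 3 − 0.7 = 2.3 V.
R_E = V_E / I_E = 2.3 / 2.5 = 0.92 kΩ.

R_E ≈ 0.92 kΩ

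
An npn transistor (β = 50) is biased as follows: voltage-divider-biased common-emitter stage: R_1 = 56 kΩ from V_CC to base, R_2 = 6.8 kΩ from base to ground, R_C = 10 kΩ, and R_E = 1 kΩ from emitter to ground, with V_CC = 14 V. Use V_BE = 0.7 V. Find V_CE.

Thevenize the base divider: V_Th = V_CC·R_2/(R_1+R_2) = 14×6.8/62.8 = 1.52 V, R_Th = R_1‖R_2 = 6.06 kΩ.
Base-emitter loop: V_Th = I_B·R_Th + V_BE + (β+1)I_B·R_E, so I_B = (1.52 − 0.7) / (6.06 + 51×1) = 0.0143 mA.
I_C = β·I_B = 50×0.0143 = 0.715 mA, and I_E = (β+1)I_B = 0.729 mA.
V_CE = V_CC − I_C·R_C − I_E·R_E = 14 − 0.715×10 − 0.729×1 = 6.12 V.
V_CE = 6.12 V > 0.2 V confirms active-region operation.

V_CE ≈ 6.1 V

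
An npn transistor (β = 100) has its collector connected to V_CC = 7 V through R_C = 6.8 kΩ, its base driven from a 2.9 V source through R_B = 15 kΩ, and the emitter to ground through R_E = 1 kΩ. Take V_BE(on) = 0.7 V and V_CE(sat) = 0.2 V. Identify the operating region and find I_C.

Assume active: I_B = (2.9 − 0.7)/(15 + 101×1) = 0.019 mA, I_C = β·I_B = 1.9 mA.
Then V_CE = 7 − 1.9×6.8 − 1.92×1 = -7.81 V < 0.2 V — the active assumption fails.
Re-solve with V_CE = 0.2 V. KCL at the emitter: V_E/R_E = (V_BB−0.7−V_E)/R_B + (V_CC−0.2−V_E)/R_C, giving V_E = 0.945 V.
I_C = (V_CC − 0.2 − V_E)/R_C = (6.8 − 0.945)/6.8 = 0.861 mA.
Check: I_B = (2.2 − 0.945)/15 = 0.0837 mA, and β·I_B = 8.37 mA > I_C, confirming saturation.

saturation; I_C ≈ 0.86 mA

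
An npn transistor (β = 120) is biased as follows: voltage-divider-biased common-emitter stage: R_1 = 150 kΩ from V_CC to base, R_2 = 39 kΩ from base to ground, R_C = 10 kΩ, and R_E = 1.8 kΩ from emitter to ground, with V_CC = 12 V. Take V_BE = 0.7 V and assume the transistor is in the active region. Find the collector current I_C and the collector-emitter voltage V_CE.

Thevenize the base divider: V_Th = V_CC·R_2/(R_1+R_2) = 12×39/189 = 2.48 V, R_Th = R_1‖R_2 = 31 kΩ.
Base-emitter loop: V_Th = I_B·R_Th + V_BE + (β+1)I_B·R_E, so I_B = (2.48 − 0.7) / (31 + 121×1.8) = 0.00714 mA.
I_C = β·I_B = 120×0.00714 = 0.857 mA, and I_E = (β+1)I_B = 0.864 mA.
V_CE = V_CC − I_C·R_C − I_E·R_E = 12 − 0.857×10 − 0.864×1.8 = 1.88 V.
V_CE = 1.88 V > 0.2 V confirms active-region operation.

I_C ≈ 0.86 mA, V_CE ≈ 1.9 V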